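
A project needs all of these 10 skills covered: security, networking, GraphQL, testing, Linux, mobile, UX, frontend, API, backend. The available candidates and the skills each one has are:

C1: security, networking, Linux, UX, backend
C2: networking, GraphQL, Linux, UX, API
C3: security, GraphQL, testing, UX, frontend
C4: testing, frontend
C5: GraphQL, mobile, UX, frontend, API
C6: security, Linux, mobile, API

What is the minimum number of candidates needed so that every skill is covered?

C1, C3, C5 together cover {security, networking, GraphQL, testing, Linux, mobile, UX, frontend, API, backend} — every skill.
No 2 of the 6 candidates cover everything (all 15 pairs fall short), so 3 is minimum.

3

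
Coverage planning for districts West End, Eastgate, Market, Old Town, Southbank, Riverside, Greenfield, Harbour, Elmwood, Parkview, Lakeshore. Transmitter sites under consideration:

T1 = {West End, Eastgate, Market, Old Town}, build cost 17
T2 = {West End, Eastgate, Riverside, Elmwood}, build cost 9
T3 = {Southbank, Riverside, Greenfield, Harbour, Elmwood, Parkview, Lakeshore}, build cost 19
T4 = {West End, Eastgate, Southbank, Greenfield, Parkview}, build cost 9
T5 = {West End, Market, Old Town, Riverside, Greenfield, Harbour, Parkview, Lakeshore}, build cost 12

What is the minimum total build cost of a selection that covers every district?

30

T2, T4, T5 cover every district at build cost 9 + 9 + 12 = 30.
Any cover uses at least 2 transmitter sites; among all covering selections none totals below 30.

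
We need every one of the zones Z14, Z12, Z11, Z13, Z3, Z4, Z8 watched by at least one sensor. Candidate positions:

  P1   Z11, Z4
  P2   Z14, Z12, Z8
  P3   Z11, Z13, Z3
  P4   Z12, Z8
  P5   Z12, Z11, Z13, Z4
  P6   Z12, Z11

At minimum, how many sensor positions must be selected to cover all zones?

3

P1, P2, P3 together cover {Z14, Z12, Z11, Z13, Z3, Z4, Z8} — every zone.
No 2 of the 6 sensor positions cover everything (all 15 pairs fall short), so 3 is minimum.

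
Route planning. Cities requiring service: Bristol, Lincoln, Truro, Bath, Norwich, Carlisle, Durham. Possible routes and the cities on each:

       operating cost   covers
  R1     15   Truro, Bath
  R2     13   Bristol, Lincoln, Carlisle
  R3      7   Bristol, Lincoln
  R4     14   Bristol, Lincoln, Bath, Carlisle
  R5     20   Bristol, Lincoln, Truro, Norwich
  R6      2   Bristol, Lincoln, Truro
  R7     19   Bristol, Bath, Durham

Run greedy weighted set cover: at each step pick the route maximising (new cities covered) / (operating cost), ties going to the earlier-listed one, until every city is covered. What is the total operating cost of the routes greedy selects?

55

Pick 1: R6 adds 3 new (Bristol, Lincoln, Truro) at operating cost 2 (ratio 3/2).
Pick 2: R4 adds 2 new (Bath, Carlisle) at operating cost 14 (ratio 2/14).
Pick 3: R7 adds 1 new (Durham) at operating cost 19 (ratio 1/19).
Pick 4: R5 adds 1 new (Norwich) at operating cost 20 (ratio 1/20).
Greedy total operating cost: 2 + 14 + 19 + 20 = 55. (The true optimum is 52, so greedy overshoots here.)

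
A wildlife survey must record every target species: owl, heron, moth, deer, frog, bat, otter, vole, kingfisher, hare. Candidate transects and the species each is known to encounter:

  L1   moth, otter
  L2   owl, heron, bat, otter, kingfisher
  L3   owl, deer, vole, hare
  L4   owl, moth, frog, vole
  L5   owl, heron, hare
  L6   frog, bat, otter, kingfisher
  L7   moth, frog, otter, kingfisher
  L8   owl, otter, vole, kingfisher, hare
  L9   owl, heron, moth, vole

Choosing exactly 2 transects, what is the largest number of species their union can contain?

8

Choosing L2, L3 covers {owl, heron, deer, bat, otter, vole, kingfisher, hare} — 8 species.
No choice of 2 transects does better; here moth, frog are left uncovered.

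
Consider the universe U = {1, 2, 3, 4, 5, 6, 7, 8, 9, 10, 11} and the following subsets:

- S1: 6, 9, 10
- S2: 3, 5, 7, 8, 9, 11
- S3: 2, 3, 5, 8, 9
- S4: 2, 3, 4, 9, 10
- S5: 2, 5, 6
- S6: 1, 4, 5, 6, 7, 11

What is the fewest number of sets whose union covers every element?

S1, S3, S6 together cover {1, 2, 3, 4, 5, 6, 7, 8, 9, 10, 11} — every element.
No 2 of the 6 sets cover everything (all 15 pairs fall short), so 3 is minimum.

3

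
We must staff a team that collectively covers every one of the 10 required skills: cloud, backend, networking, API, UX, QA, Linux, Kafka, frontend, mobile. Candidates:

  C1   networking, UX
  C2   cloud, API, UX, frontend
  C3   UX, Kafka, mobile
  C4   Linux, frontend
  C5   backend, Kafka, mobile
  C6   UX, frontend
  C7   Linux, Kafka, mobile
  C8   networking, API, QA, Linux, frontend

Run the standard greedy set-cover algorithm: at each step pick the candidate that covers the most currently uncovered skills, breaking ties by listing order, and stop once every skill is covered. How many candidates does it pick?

4

Pick 1: C8 covers 5 new skills (networking, API, QA, Linux, frontend).
Pick 2: C3 covers 3 new skills (UX, Kafka, mobile).
Pick 3: C2 covers 1 new skills (cloud).
Pick 4: C5 covers 1 new skills (backend).
Greedy uses 4 candidates. (The true minimum is 3.)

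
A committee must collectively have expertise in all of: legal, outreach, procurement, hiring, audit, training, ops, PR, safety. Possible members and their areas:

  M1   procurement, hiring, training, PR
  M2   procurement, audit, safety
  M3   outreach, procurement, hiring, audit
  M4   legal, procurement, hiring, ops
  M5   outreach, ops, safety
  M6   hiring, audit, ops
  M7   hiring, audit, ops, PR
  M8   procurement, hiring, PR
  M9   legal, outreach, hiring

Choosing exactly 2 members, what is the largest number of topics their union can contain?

7

Choosing M1, M5 covers {outreach, procurement, hiring, training, ops, PR, safety} — 7 topics.
No choice of 2 members does better; here legal, audit are left uncovered.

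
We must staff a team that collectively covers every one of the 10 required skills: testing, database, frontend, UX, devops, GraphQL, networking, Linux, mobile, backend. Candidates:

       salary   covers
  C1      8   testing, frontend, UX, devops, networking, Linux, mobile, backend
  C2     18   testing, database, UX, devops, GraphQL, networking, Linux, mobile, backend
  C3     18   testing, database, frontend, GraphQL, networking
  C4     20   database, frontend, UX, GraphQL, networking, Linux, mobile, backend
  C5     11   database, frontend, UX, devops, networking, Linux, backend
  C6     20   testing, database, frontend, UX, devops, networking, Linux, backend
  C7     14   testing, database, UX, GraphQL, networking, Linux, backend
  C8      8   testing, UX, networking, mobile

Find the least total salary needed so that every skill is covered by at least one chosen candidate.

22

C1, C7 cover every skill at salary 8 + 14 = 22.
Any cover uses at least 2 candidates; among all covering selections none totals below 22.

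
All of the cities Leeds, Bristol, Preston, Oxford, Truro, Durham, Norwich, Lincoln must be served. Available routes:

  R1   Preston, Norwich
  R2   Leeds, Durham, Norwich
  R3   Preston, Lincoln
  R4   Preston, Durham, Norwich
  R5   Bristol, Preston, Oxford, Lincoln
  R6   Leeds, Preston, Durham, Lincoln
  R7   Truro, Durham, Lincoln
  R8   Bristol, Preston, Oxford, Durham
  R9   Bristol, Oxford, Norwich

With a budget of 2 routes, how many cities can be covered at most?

7

Choosing R2, R5 covers {Leeds, Bristol, Preston, Oxford, Durham, Norwich, Lincoln} — 7 cities.
No choice of 2 routes does better; here Truro is left uncovered.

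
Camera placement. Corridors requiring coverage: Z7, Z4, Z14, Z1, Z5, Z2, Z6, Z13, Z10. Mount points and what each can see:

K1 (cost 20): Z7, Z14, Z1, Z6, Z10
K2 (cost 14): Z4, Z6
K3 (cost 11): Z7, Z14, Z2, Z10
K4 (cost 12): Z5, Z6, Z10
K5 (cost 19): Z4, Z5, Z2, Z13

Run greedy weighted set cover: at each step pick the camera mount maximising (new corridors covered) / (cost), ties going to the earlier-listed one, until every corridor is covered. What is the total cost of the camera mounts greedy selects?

Pick 1: K3 adds 4 new (Z7, Z14, Z2, Z10) at cost 11 (ratio 4/11).
Pick 2: K4 adds 2 new (Z5, Z6) at cost 12 (ratio 2/12).
Pick 3: K5 adds 2 new (Z4, Z13) at cost 19 (ratio 2/19).
Pick 4: K1 adds 1 new (Z1) at cost 20 (ratio 1/20).
Greedy total cost: 11 + 12 + 19 + 20 = 62. (The true optimum is 39, so greedy overshoots here.)

62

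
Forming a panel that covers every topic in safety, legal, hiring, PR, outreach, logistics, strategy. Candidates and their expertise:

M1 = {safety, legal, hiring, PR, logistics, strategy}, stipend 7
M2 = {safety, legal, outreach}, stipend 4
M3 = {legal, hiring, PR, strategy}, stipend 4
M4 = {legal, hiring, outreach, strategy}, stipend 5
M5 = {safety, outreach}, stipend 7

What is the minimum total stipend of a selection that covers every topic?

M1, M2 cover every topic at stipend 7 + 4 = 11.
Any cover uses at least 2 members; among all covering selections none totals below 11.

11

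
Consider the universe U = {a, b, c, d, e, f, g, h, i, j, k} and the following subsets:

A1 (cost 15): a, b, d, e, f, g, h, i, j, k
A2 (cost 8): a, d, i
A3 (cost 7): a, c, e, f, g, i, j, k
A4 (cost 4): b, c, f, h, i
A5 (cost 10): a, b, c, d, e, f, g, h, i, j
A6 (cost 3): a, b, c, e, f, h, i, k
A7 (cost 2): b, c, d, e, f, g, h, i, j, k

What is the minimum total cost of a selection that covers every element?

5

A6, A7 cover every element at cost 3 + 2 = 5.
Any cover uses at least 2 sets; among all covering selections none totals below 5.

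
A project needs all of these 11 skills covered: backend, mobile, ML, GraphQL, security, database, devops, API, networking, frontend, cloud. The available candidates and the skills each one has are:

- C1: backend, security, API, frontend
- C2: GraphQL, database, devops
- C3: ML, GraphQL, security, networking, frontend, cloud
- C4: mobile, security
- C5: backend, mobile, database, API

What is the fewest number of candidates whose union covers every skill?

C2, C3, C5 together cover {backend, mobile, ML, GraphQL, security, database, devops, API, networking, frontend, cloud} — every skill.
No 2 of the 5 candidates cover everything (all 10 pairs fall short), so 3 is minimum.

3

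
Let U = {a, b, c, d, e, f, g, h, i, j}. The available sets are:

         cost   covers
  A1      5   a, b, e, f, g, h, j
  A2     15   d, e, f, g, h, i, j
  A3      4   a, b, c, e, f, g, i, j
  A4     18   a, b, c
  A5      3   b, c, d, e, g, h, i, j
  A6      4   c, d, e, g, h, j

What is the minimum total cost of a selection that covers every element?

A3, A5 cover every element at cost 4 + 3 = 7.
Any cover uses at least 2 sets; among all covering selections none totals below 7.

7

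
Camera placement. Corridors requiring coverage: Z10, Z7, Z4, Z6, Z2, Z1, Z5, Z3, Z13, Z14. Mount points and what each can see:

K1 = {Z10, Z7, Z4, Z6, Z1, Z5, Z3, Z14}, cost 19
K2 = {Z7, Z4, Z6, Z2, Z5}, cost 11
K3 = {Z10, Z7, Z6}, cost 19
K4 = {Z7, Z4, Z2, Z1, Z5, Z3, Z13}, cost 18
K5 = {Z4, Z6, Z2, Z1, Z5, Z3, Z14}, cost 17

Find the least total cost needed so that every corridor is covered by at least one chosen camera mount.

37

K1, K4 cover every corridor at cost 19 + 18 = 37.
Any cover uses at least 2 camera mounts; among all covering selections none totals below 37.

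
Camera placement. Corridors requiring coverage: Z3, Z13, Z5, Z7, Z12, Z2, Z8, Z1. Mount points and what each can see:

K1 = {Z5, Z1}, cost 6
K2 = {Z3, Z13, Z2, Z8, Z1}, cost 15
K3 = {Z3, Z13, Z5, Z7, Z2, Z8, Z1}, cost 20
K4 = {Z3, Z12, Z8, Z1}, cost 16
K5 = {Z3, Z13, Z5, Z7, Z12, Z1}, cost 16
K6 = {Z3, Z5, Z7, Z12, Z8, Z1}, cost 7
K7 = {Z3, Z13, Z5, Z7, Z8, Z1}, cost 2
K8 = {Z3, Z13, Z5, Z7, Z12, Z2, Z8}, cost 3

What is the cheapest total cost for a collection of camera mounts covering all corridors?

K7, K8 cover every corridor at cost 2 + 3 = 5.
Any cover uses at least 2 camera mounts; among all covering selections none totals below 5.

5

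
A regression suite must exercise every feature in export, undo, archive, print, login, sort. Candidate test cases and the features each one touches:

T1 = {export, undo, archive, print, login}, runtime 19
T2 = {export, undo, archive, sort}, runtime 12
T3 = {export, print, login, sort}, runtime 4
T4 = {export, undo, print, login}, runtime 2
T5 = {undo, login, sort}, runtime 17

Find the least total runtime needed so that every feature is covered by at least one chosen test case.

T2, T4 cover every feature at runtime 12 + 2 = 14.
Any cover uses at least 2 test cases; among all covering selections none totals below 14.
Greedy by coverage-per-runtime would pick T4, T3, T2 for 18 — worse than the optimum 14.

14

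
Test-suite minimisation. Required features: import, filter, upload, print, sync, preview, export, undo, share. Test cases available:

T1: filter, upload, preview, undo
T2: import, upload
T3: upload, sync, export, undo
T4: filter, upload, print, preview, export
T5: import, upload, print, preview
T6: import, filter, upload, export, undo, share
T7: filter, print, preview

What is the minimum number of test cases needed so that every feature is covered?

3

T3, T4, T6 together cover {import, filter, upload, print, sync, preview, export, undo, share} — every feature.
No 2 of the 7 test cases cover everything (all 21 pairs fall short), so 3 is minimum.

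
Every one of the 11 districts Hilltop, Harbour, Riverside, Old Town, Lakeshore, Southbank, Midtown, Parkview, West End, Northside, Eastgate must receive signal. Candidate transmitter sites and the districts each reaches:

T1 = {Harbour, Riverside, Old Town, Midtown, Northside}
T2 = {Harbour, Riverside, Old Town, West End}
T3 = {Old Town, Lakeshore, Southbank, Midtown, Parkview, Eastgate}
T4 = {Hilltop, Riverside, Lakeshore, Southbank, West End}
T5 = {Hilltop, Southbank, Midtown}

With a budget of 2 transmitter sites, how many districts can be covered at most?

Choosing T1, T3 covers {Harbour, Riverside, Old Town, Lakeshore, Southbank, Midtown, Parkview, Northside, Eastgate} — 9 districts.
No choice of 2 transmitter sites does better; here Hilltop, West End are left uncovered.

9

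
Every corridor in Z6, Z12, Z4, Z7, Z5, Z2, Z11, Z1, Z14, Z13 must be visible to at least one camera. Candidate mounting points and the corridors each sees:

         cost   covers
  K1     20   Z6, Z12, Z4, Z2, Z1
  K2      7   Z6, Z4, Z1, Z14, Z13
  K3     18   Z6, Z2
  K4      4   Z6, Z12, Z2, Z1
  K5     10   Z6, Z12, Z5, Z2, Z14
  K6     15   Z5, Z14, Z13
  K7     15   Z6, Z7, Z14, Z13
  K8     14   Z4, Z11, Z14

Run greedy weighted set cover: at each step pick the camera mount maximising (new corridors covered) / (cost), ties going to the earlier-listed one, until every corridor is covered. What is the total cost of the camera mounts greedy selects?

Pick 1: K4 adds 4 new (Z6, Z12, Z2, Z1) at cost 4 (ratio 4/4).
Pick 2: K2 adds 3 new (Z4, Z14, Z13) at cost 7 (ratio 3/7).
Pick 3: K5 adds 1 new (Z5) at cost 10 (ratio 1/10).
Pick 4: K8 adds 1 new (Z11) at cost 14 (ratio 1/14).
Pick 5: K7 adds 1 new (Z7) at cost 15 (ratio 1/15).
Greedy total cost: 4 + 7 + 10 + 14 + 15 = 50. (The true optimum is 43, so greedy overshoots here.)

50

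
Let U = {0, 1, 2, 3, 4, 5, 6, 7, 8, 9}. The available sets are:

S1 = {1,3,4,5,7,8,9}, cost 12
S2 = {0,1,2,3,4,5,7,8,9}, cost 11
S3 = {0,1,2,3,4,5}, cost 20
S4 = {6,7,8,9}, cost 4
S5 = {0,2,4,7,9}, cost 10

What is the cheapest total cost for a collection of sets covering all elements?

S2, S4 cover every element at cost 11 + 4 = 15.
Any cover uses at least 2 sets; among all covering selections none totals below 15.

15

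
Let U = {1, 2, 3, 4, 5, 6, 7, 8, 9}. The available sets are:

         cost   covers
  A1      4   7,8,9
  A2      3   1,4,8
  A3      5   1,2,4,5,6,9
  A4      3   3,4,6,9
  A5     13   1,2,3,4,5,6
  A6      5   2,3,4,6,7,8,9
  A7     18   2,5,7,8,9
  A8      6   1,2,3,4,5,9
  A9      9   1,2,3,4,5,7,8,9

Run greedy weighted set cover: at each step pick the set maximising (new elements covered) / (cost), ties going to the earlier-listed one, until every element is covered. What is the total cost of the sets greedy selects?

10

Pick 1: A6 adds 7 new (2, 3, 4, 6, 7, 8, 9) at cost 5 (ratio 7/5).
Pick 2: A3 adds 2 new (1, 5) at cost 5 (ratio 2/5).
Greedy total cost: 5 + 5 = 10.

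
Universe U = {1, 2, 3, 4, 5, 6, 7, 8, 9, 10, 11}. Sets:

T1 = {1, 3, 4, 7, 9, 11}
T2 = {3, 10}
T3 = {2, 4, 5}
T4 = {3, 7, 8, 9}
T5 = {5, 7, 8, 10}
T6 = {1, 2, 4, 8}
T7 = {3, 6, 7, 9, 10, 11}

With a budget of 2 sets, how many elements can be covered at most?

10

Choosing T6, T7 covers {1, 2, 3, 4, 6, 7, 8, 9, 10, 11} — 10 elements.
No choice of 2 sets does better; here 5 is left uncovered.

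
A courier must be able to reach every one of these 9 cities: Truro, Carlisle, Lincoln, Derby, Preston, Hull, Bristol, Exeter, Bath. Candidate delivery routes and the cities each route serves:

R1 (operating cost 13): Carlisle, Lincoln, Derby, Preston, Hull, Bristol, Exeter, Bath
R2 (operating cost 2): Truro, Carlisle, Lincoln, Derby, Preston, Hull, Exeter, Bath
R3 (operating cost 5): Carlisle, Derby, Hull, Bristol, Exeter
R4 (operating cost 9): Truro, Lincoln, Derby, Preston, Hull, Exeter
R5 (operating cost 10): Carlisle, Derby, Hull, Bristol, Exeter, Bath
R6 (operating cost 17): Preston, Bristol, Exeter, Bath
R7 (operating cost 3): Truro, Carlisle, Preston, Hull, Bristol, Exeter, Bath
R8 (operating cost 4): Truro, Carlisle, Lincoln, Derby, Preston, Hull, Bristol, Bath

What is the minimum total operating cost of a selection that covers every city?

R2, R7 cover every city at operating cost 2 + 3 = 5.
Any cover uses at least 2 routes; among all covering selections none totals below 5.

5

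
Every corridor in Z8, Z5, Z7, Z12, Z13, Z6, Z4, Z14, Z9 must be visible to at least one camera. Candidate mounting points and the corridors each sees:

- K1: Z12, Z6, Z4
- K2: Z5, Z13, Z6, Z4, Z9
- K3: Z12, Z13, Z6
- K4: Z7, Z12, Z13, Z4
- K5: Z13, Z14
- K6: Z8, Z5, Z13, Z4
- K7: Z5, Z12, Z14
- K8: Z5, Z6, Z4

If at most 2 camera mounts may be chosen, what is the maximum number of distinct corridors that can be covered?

7

Choosing K2, K4 covers {Z5, Z7, Z12, Z13, Z6, Z4, Z9} — 7 corridors.
No choice of 2 camera mounts does better; here Z8, Z14 are left uncovered.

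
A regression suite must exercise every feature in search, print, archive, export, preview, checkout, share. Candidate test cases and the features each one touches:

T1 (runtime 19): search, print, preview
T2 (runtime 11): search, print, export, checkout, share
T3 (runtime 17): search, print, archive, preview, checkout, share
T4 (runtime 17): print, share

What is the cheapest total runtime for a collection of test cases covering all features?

T2, T3 cover every feature at runtime 11 + 17 = 28.
Any cover uses at least 2 test cases; among all covering selections none totals below 28.

28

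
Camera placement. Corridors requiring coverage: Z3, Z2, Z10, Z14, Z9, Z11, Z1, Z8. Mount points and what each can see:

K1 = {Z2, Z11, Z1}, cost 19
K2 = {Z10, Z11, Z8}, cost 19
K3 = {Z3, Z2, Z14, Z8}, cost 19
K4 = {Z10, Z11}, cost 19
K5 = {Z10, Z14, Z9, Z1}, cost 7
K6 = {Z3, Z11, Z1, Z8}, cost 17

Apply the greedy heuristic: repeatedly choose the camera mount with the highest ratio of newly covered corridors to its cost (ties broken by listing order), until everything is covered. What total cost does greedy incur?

43

Pick 1: K5 adds 4 new (Z10, Z14, Z9, Z1) at cost 7 (ratio 4/7).
Pick 2: K6 adds 3 new (Z3, Z11, Z8) at cost 17 (ratio 3/17).
Pick 3: K1 adds 1 new (Z2) at cost 19 (ratio 1/19).
Greedy total cost: 7 + 17 + 19 = 43.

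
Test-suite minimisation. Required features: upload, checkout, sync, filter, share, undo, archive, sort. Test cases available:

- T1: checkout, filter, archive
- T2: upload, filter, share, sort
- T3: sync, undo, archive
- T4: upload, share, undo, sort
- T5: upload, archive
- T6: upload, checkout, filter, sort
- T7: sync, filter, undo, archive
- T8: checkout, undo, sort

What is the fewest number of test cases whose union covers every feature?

T1, T2, T3 together cover {upload, checkout, sync, filter, share, undo, archive, sort} — every feature.
No 2 of the 8 test cases cover everything (all 28 pairs fall short), so 3 is minimum.

3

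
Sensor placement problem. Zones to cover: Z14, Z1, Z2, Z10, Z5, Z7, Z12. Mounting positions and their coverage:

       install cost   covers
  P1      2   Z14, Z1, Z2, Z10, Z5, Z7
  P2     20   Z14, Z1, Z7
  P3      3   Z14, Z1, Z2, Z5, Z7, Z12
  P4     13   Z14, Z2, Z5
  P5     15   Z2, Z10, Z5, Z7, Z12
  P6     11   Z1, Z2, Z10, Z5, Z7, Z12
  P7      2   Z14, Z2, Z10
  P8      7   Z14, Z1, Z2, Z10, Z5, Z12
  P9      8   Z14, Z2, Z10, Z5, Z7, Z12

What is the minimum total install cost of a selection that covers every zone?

P1, P3 cover every zone at install cost 2 + 3 = 5.
Any cover uses at least 2 sensor positions; among all covering selections none totals below 5.

5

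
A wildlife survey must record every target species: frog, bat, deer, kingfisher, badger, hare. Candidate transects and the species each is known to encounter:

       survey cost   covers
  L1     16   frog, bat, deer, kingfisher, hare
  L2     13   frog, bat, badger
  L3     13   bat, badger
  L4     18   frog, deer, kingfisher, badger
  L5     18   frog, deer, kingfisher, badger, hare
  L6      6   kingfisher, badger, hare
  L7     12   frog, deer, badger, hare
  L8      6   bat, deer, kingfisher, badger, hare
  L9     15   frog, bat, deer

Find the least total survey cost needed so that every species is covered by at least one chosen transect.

L7, L8 cover every species at survey cost 12 + 6 = 18.
Any cover uses at least 2 transects; among all covering selections none totals below 18.

18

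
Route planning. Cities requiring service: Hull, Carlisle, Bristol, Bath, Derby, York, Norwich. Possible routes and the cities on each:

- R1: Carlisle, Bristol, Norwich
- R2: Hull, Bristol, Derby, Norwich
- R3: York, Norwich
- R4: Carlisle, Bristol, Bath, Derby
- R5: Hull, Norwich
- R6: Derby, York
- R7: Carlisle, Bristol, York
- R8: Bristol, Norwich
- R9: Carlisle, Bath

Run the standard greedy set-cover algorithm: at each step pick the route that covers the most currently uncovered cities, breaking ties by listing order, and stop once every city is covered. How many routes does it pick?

Pick 1: R2 covers 4 new cities (Hull, Bristol, Derby, Norwich).
Pick 2: R4 covers 2 new cities (Carlisle, Bath).
Pick 3: R3 covers 1 new cities (York).
Greedy uses 3 routes.

3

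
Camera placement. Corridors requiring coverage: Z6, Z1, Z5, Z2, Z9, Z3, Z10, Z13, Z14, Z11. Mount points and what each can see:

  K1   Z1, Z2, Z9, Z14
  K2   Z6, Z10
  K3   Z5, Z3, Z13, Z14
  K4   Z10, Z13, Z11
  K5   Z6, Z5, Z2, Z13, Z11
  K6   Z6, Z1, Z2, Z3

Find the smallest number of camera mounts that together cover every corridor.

4

K1, K2, K3, K4 together cover {Z6, Z1, Z5, Z2, Z9, Z3, Z10, Z13, Z14, Z11} — every corridor.
No 3 of the 6 camera mounts cover everything (all 20 triples fall short), so 4 is minimum.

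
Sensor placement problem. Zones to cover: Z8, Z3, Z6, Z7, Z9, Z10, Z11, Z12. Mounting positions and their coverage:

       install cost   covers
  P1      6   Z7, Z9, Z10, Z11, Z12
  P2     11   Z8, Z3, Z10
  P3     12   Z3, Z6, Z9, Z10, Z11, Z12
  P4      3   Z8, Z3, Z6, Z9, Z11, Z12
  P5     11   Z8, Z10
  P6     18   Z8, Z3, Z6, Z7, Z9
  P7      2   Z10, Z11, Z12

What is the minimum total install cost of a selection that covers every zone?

9

P1, P4 cover every zone at install cost 6 + 3 = 9.
Any cover uses at least 2 sensor positions; among all covering selections none totals below 9.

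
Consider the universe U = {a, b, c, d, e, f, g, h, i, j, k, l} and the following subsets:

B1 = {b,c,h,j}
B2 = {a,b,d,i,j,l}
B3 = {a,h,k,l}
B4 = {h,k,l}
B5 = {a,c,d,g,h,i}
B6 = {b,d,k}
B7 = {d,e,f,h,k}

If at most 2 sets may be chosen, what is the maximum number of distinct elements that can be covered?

10

Choosing B2, B7 covers {a, b, d, e, f, h, i, j, k, l} — 10 elements.
No choice of 2 sets does better; here c, g are left uncovered.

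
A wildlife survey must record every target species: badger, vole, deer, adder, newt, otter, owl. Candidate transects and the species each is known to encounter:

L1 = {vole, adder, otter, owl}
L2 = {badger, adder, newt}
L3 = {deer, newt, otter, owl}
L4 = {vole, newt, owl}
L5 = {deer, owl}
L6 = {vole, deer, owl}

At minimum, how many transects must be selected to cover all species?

3

L1, L2, L3 together cover {badger, vole, deer, adder, newt, otter, owl} — every species.
No 2 of the 6 transects cover everything (all 15 pairs fall short), so 3 is minimum.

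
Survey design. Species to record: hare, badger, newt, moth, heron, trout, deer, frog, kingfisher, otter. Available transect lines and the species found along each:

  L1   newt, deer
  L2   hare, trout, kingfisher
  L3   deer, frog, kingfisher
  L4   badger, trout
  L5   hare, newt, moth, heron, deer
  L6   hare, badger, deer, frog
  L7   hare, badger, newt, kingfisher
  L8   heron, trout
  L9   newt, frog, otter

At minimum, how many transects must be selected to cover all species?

4

L2, L4, L5, L9 together cover {hare, badger, newt, moth, heron, trout, deer, frog, kingfisher, otter} — every species.
No 3 of the 9 transects cover everything (all 84 triples fall short), so 4 is minimum.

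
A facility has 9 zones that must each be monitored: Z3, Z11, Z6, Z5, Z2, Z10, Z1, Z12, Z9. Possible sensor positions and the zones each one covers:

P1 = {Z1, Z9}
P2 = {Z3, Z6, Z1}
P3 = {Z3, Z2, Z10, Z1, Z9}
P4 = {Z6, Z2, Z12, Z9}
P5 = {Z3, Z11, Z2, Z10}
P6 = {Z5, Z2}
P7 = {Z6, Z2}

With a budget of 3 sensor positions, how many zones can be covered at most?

8

Choosing P1, P4, P5 covers {Z3, Z11, Z6, Z2, Z10, Z1, Z12, Z9} — 8 zones.
No choice of 3 sensor positions does better; here Z5 is left uncovered.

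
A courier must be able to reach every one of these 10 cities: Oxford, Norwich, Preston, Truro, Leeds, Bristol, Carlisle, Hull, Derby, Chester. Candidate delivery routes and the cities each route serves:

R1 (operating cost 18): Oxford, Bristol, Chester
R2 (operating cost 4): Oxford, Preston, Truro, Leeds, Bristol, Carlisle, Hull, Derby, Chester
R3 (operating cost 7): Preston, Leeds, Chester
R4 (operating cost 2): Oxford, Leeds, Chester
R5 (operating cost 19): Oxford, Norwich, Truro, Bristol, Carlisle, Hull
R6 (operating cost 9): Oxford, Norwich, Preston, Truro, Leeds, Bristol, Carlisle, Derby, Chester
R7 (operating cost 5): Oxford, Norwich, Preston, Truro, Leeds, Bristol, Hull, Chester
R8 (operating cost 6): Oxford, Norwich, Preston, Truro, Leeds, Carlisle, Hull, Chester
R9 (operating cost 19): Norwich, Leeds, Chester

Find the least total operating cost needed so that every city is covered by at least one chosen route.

R2, R7 cover every city at operating cost 4 + 5 = 9.
Any cover uses at least 2 routes; among all covering selections none totals below 9.

9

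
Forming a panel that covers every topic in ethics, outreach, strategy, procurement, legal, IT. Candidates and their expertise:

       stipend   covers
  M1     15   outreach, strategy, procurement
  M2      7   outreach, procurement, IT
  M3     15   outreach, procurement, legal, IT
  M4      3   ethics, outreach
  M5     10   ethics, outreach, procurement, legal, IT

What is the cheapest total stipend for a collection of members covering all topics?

25

M1, M5 cover every topic at stipend 15 + 10 = 25.
Any cover uses at least 2 members; among all covering selections none totals below 25.
Greedy by coverage-per-stipend would pick M4, M5, M1 for 28 — worse than the optimum 25.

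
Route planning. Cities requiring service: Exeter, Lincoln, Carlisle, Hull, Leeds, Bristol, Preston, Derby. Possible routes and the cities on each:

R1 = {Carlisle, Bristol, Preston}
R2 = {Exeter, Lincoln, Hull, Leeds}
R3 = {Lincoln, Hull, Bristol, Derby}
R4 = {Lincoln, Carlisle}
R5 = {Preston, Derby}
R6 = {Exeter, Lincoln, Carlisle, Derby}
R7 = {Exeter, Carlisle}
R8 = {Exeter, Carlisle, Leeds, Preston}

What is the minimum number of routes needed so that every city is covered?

2

R3, R8 together cover {Exeter, Lincoln, Carlisle, Hull, Leeds, Bristol, Preston, Derby} — every city.
No single route contains all 8 cities, so 2 is optimal.
Greedy (largest uncovered first) would take R2, R1, R3 — 3 routes — but 2 suffice.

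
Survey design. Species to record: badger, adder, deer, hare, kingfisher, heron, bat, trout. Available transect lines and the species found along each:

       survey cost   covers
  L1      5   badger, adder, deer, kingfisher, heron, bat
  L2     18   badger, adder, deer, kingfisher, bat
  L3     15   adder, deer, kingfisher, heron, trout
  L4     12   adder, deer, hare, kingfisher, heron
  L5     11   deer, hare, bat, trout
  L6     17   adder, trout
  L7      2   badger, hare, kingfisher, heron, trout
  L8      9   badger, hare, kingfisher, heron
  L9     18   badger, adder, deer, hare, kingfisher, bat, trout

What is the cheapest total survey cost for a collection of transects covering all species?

7

L1, L7 cover every species at survey cost 5 + 2 = 7.
Any cover uses at least 2 transects; among all covering selections none totals below 7.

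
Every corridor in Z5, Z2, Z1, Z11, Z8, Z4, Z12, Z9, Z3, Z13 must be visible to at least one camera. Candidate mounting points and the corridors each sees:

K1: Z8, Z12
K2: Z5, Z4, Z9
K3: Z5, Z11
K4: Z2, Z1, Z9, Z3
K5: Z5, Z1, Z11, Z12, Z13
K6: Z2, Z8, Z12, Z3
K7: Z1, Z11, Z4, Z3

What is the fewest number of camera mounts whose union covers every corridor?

K2, K5, K6 together cover {Z5, Z2, Z1, Z11, Z8, Z4, Z12, Z9, Z3, Z13} — every corridor.
No 2 of the 7 camera mounts cover everything (all 21 pairs fall short), so 3 is minimum.
Greedy (largest uncovered first) would take K5, K4, K1, K2 — 4 camera mounts — but 3 suffice.

3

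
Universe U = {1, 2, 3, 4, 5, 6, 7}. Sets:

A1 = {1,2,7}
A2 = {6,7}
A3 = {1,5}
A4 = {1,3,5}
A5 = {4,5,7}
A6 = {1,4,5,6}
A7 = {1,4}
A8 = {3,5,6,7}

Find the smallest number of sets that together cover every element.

3

A1, A4, A6 together cover {1, 2, 3, 4, 5, 6, 7} — every element.
No 2 of the 8 sets cover everything (all 28 pairs fall short), so 3 is minimum.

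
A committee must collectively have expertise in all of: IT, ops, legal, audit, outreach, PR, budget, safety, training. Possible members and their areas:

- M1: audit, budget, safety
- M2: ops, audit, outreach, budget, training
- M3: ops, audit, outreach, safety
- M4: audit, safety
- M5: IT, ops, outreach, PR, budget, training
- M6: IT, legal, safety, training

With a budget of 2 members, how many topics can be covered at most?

8

Choosing M1, M5 covers {IT, ops, audit, outreach, PR, budget, safety, training} — 8 topics.
No choice of 2 members does better; here legal is left uncovered.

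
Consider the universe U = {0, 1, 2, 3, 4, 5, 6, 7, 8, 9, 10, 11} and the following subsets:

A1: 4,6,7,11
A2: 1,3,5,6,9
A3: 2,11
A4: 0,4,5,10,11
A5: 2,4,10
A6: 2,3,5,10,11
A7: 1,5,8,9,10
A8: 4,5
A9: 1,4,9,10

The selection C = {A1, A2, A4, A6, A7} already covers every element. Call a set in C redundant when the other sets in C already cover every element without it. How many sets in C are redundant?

Drop A1: 7 uncovered — not redundant.
Drop A2: the rest still cover every element — redundant.
Drop A4: 0 uncovered — not redundant.
Drop A6: 2 uncovered — not redundant.
Drop A7: 8 uncovered — not redundant.
1 redundant: A2.

1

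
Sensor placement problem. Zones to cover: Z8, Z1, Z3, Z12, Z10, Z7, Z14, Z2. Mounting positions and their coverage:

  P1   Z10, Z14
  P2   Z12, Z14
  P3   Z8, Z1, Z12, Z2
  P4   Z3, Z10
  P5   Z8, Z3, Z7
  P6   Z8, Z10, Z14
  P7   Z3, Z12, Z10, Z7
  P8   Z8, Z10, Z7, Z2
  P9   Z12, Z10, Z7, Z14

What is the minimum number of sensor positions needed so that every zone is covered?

3

P1, P3, P5 together cover {Z8, Z1, Z3, Z12, Z10, Z7, Z14, Z2} — every zone.
No 2 of the 9 sensor positions cover everything (all 36 pairs fall short), so 3 is minimum.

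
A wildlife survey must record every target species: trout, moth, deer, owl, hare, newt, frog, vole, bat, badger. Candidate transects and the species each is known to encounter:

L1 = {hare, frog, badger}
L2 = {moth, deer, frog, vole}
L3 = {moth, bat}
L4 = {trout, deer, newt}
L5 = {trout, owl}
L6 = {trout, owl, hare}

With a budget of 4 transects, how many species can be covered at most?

9

Choosing L1, L2, L3, L4 covers {trout, moth, deer, hare, newt, frog, vole, bat, badger} — 9 species.
No choice of 4 transects does better; here owl is left uncovered.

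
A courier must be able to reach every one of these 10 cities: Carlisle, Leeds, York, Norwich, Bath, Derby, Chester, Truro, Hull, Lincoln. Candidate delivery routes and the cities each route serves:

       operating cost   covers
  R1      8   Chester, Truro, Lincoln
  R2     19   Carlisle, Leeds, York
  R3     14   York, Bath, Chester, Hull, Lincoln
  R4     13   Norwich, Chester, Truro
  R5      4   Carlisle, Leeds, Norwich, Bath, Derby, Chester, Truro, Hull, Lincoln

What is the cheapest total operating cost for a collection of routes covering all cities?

R3, R5 cover every city at operating cost 14 + 4 = 18.
Any cover uses at least 2 routes; among all covering selections none totals below 18.

18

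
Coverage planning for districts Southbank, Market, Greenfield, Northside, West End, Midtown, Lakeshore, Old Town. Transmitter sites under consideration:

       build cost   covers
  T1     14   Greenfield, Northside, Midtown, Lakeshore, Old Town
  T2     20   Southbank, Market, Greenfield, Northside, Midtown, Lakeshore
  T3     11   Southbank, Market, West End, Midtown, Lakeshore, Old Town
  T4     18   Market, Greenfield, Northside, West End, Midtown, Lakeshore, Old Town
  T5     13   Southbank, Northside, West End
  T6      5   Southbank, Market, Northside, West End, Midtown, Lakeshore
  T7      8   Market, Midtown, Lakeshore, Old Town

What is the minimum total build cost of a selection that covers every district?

T1, T6 cover every district at build cost 14 + 5 = 19.
Any cover uses at least 2 transmitter sites; among all covering selections none totals below 19.

19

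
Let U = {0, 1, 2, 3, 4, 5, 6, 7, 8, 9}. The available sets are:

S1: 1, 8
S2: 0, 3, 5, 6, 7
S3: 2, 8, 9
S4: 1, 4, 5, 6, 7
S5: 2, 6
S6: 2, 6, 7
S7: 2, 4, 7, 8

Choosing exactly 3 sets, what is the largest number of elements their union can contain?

Choosing S2, S3, S4 covers {0, 1, 2, 3, 4, 5, 6, 7, 8, 9} — 10 elements.
That is all 10 elements.

10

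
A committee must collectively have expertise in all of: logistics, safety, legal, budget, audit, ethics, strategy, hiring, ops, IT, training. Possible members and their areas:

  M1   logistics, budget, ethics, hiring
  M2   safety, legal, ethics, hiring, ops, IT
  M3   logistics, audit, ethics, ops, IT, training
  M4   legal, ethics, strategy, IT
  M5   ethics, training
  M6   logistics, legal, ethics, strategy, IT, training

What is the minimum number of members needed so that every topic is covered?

M1, M2, M3, M4 together cover {logistics, safety, legal, budget, audit, ethics, strategy, hiring, ops, IT, training} — every topic.
No 3 of the 6 members cover everything (all 20 triples fall short), so 4 is minimum.

4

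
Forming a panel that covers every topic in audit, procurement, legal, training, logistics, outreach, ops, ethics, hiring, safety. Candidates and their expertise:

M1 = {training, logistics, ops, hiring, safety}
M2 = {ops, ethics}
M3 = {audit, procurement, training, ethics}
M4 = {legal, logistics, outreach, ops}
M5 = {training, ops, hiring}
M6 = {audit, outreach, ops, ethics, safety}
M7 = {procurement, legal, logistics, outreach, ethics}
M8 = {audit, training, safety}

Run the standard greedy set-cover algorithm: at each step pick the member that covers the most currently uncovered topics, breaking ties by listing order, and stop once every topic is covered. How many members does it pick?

Pick 1: M1 covers 5 new topics (training, logistics, ops, hiring, safety).
Pick 2: M7 covers 4 new topics (procurement, legal, outreach, ethics).
Pick 3: M3 covers 1 new topics (audit).
Greedy uses 3 members.

3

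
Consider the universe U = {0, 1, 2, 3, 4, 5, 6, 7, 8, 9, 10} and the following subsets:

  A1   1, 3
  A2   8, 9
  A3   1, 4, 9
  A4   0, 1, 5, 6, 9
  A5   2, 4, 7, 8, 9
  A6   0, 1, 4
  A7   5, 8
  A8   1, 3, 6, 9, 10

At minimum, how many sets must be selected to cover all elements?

A4, A5, A8 together cover {0, 1, 2, 3, 4, 5, 6, 7, 8, 9, 10} — every element.
No 2 of the 8 sets cover everything (all 28 pairs fall short), so 3 is minimum.

3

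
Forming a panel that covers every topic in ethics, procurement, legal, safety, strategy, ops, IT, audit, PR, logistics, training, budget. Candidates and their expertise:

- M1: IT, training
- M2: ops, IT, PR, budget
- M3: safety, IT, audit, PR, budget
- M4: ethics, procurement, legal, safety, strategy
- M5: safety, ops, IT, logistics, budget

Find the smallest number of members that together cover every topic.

M1, M3, M4, M5 together cover {ethics, procurement, legal, safety, strategy, ops, IT, audit, PR, logistics, training, budget} — every topic.
No 3 of the 5 members cover everything (all 10 triples fall short), so 4 is minimum.

4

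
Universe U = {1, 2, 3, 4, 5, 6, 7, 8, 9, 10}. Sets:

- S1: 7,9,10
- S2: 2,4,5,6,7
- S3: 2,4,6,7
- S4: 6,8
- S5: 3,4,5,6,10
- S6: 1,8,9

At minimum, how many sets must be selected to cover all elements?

3

S2, S5, S6 together cover {1, 2, 3, 4, 5, 6, 7, 8, 9, 10} — every element.
No 2 of the 6 sets cover everything (all 15 pairs fall short), so 3 is minimum.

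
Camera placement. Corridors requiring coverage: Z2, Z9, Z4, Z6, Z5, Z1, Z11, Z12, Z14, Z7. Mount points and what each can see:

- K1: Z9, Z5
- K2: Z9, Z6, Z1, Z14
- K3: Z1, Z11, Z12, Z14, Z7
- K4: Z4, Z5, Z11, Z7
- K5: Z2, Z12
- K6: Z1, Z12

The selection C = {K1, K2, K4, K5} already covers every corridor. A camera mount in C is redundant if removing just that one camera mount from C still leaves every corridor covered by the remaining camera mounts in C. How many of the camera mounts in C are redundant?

Drop K1: the rest still cover every corridor — redundant.
Drop K2: Z6, Z1, Z14 uncovered — not redundant.
Drop K4: Z4, Z11, Z7 uncovered — not redundant.
Drop K5: Z2, Z12 uncovered — not redundant.
1 redundant: K1.

1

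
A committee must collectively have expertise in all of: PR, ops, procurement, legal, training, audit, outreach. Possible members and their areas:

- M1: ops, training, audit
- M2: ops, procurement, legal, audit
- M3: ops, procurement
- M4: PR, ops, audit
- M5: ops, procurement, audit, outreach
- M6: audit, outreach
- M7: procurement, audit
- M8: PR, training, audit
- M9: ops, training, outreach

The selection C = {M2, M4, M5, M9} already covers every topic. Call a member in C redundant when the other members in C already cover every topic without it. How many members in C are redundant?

1

Drop M2: legal uncovered — not redundant.
Drop M4: PR uncovered — not redundant.
Drop M5: the rest still cover every topic — redundant.
Drop M9: training uncovered — not redundant.
1 redundant: M5.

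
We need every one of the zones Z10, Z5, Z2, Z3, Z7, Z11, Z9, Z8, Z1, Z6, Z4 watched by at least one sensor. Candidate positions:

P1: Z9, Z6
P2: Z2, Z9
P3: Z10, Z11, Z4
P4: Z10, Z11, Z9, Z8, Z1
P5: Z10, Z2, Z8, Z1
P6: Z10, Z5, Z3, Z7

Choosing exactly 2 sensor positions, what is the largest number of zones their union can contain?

Choosing P4, P6 covers {Z10, Z5, Z3, Z7, Z11, Z9, Z8, Z1} — 8 zones.
No choice of 2 sensor positions does better; here Z2, Z6, Z4 are left uncovered.

8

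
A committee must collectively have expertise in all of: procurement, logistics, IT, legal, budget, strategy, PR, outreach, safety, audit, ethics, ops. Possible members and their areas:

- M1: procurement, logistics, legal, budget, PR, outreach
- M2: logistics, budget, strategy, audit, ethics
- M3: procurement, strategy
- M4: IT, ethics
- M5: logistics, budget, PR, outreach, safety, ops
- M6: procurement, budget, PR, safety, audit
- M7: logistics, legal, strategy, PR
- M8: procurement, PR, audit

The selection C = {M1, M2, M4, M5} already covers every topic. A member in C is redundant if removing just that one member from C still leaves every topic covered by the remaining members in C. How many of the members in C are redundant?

Drop M1: procurement, legal uncovered — not redundant.
Drop M2: strategy, audit uncovered — not redundant.
Drop M4: IT uncovered — not redundant.
Drop M5: safety, ops uncovered — not redundant.
None of the members in C is redundant.

0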